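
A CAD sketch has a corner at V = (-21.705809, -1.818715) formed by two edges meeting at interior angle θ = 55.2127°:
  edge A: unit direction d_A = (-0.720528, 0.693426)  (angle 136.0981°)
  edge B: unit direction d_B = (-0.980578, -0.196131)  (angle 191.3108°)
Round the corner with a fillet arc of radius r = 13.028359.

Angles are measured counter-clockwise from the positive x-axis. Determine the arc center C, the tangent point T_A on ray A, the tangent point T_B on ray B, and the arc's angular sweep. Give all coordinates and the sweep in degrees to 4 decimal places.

bisector direction at 163.7045° = (-0.959827,0.280592)
center distance |VC| = r/sin(θ/2) = 13.028359/sin(27.6063°) = 28.115064
C = V + |VC|·bis = (-48.6914,6.0702)
T_A = V + ((C−V)·d_A)·d_A = V + 24.9142·d_A = (-39.6572,15.4575)
T_B = V + ((C−V)·d_B)·d_B = V + 24.9142·d_B = (-46.1361,-6.7052)
sweep = 180° − θ = 124.7873°

center=(-48.6914,6.0702) T_A=(-39.6572,15.4575) T_B=(-46.1361,-6.7052) sweep=124.7873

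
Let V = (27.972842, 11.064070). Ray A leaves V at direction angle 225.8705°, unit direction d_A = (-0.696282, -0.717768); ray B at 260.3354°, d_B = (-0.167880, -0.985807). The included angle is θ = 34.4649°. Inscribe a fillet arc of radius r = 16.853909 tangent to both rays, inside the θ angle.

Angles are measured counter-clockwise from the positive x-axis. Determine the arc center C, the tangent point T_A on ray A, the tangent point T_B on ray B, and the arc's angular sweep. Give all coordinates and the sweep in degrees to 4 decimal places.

center=(2.2360,-39.6725) T_A=(-9.8612,-27.9374) T_B=(18.8507,-42.5020) sweep=145.5351

bisector direction at 243.1029° = (-0.452389,-0.891821)
center distance |VC| = r/sin(θ/2) = 16.853909/sin(17.2325°) = 56.891018
C = V + |VC|·bis = (2.2360,-39.6725)
T_A = V + ((C−V)·d_A)·d_A = V + 54.3372·d_A = (-9.8612,-27.9374)
T_B = V + ((C−V)·d_B)·d_B = V + 54.3372·d_B = (18.8507,-42.5020)
sweep = 180° − θ = 145.5351°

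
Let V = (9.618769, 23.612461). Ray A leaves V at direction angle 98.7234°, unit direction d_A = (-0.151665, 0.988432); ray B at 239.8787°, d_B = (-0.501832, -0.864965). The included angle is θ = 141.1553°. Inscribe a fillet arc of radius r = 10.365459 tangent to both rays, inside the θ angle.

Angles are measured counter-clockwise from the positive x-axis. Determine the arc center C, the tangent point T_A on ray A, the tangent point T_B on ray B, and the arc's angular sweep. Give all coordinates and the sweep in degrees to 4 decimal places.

center=(-1.1811,25.6529) T_A=(9.0645,27.2250) T_B=(7.7847,20.4512) sweep=38.8447

bisector direction at 169.3011° = (-0.982616,0.185649)
center distance |VC| = r/sin(θ/2) = 10.365459/sin(70.5777°) = 10.990919
C = V + |VC|·bis = (-1.1811,25.6529)
T_A = V + ((C−V)·d_A)·d_A = V + 3.6548·d_A = (9.0645,27.2250)
T_B = V + ((C−V)·d_B)·d_B = V + 3.6548·d_B = (7.7847,20.4512)
sweep = 180° − θ = 38.8447°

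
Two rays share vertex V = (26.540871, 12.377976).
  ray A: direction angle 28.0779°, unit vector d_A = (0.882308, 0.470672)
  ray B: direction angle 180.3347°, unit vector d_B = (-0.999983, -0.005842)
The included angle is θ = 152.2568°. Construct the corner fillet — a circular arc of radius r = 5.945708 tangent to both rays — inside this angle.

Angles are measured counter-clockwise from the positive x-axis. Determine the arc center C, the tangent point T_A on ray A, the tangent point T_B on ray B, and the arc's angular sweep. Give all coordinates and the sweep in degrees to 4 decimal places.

center=(25.0379,18.3150) T_A=(27.8364,13.0691) T_B=(25.0726,12.3694) sweep=27.7432

bisector direction at 104.2063° = (-0.245414,0.969418)
center distance |VC| = r/sin(θ/2) = 5.945708/sin(76.1284°) = 6.124321
C = V + |VC|·bis = (25.0379,18.3150)
T_A = V + ((C−V)·d_A)·d_A = V + 1.4683·d_A = (27.8364,13.0691)
T_B = V + ((C−V)·d_B)·d_B = V + 1.4683·d_B = (25.0726,12.3694)
sweep = 180° − θ = 27.7432°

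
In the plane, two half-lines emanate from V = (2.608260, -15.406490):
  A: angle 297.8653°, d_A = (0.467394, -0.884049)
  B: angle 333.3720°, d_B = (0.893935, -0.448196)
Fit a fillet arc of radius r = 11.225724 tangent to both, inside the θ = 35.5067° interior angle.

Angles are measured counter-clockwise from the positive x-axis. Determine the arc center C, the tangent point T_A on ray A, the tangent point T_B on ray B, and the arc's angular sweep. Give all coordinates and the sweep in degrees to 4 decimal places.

bisector direction at 315.6186° = (0.714700,-0.699431)
center distance |VC| = r/sin(θ/2) = 11.225724/sin(17.7534°) = 36.815311
C = V + |VC|·bis = (28.9202,-41.1563)
T_A = V + ((C−V)·d_A)·d_A = V + 35.0621·d_A = (18.9961,-46.4031)
T_B = V + ((C−V)·d_B)·d_B = V + 35.0621·d_B = (33.9515,-31.1212)
sweep = 180° − θ = 144.4933°

center=(28.9202,-41.1563) T_A=(18.9961,-46.4031) T_B=(33.9515,-31.1212) sweep=144.4933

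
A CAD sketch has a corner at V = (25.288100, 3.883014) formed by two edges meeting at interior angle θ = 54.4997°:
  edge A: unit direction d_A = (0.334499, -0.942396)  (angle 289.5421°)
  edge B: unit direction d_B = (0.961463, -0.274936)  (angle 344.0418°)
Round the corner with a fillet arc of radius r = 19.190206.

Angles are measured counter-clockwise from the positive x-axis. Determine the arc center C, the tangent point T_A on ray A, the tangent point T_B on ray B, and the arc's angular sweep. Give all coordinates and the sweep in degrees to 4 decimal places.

center=(55.8364,-24.8119) T_A=(37.7517,-31.2310) T_B=(61.1125,-6.3612) sweep=125.5003

bisector direction at 316.7920° = (0.728872,-0.684650)
center distance |VC| = r/sin(θ/2) = 19.190206/sin(27.2498°) = 41.911764
C = V + |VC|·bis = (55.8364,-24.8119)
T_A = V + ((C−V)·d_A)·d_A = V + 37.2603·d_A = (37.7517,-31.2310)
T_B = V + ((C−V)·d_B)·d_B = V + 37.2603·d_B = (61.1125,-6.3612)
sweep = 180° − θ = 125.5003°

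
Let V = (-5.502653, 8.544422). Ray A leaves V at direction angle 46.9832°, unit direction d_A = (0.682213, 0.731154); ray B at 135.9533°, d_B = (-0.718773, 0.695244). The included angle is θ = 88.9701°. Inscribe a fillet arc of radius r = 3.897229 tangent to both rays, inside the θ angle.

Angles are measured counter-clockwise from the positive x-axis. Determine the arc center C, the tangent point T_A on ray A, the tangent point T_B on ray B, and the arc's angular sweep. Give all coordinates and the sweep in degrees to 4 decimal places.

bisector direction at 91.4682° = (-0.025623,0.999672)
center distance |VC| = r/sin(θ/2) = 3.897229/sin(44.4851°) = 5.561724
C = V + |VC|·bis = (-5.6452,14.1043)
T_A = V + ((C−V)·d_A)·d_A = V + 3.9679·d_A = (-2.7957,11.4456)
T_B = V + ((C−V)·d_B)·d_B = V + 3.9679·d_B = (-8.3547,11.3031)
sweep = 180° − θ = 91.0299°

center=(-5.6452,14.1043) T_A=(-2.7957,11.4456) T_B=(-8.3547,11.3031) sweep=91.0299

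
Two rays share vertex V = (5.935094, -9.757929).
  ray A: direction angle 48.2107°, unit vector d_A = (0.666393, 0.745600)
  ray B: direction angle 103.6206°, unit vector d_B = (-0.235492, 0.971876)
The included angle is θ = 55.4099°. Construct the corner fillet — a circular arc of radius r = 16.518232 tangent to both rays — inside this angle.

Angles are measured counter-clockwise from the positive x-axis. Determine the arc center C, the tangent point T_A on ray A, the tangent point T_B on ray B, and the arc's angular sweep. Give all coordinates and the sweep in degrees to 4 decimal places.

bisector direction at 75.9157° = (0.243350,0.969939)
center distance |VC| = r/sin(θ/2) = 16.518232/sin(27.7050°) = 35.529304
C = V + |VC|·bis = (14.5812,24.7033)
T_A = V + ((C−V)·d_A)·d_A = V + 31.4560·d_A = (26.8972,13.6957)
T_B = V + ((C−V)·d_B)·d_B = V + 31.4560·d_B = (-1.4725,20.8134)
sweep = 180° − θ = 124.5901°

center=(14.5812,24.7033) T_A=(26.8972,13.6957) T_B=(-1.4725,20.8134) sweep=124.5901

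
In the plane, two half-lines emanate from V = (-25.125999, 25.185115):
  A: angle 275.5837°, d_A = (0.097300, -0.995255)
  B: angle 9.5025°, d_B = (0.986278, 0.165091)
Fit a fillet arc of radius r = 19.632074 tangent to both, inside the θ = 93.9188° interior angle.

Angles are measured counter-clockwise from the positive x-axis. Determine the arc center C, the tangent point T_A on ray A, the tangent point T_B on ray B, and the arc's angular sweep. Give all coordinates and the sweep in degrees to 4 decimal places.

bisector direction at 322.5431° = (0.793811,-0.608164)
center distance |VC| = r/sin(θ/2) = 19.632074/sin(46.9594°) = 26.861230
C = V + |VC|·bis = (-3.8033,8.8491)
T_A = V + ((C−V)·d_A)·d_A = V + 18.3332·d_A = (-23.3422,6.9389)
T_B = V + ((C−V)·d_B)·d_B = V + 18.3332·d_B = (-7.0443,28.2118)
sweep = 180° − θ = 86.0812°

center=(-3.8033,8.8491) T_A=(-23.3422,6.9389) T_B=(-7.0443,28.2118) sweep=86.0812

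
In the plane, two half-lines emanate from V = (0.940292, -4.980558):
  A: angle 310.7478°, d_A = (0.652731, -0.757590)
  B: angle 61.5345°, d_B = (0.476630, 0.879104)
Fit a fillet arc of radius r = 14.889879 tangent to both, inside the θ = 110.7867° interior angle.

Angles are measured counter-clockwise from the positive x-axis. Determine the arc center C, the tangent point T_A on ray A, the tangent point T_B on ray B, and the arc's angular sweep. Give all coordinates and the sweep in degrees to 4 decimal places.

bisector direction at 6.1411° = (0.994261,0.106978)
center distance |VC| = r/sin(θ/2) = 14.889879/sin(55.3933°) = 18.090649
C = V + |VC|·bis = (18.9271,-3.0453)
T_A = V + ((C−V)·d_A)·d_A = V + 10.2744·d_A = (7.6467,-12.7643)
T_B = V + ((C−V)·d_B)·d_B = V + 10.2744·d_B = (5.8374,4.0517)
sweep = 180° − θ = 69.2133°

center=(18.9271,-3.0453) T_A=(7.6467,-12.7643) T_B=(5.8374,4.0517) sweep=69.2133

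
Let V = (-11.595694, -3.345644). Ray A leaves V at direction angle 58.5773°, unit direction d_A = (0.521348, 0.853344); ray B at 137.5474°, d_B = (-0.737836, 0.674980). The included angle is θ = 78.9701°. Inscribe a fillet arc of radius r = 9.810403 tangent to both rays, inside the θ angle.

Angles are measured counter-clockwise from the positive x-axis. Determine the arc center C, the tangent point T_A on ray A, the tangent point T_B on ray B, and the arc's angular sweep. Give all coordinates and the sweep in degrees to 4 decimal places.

center=(-13.7595,11.9300) T_A=(-5.3879,6.8154) T_B=(-20.3813,4.6915) sweep=101.0299

bisector direction at 98.0624° = (-0.140251,0.990116)
center distance |VC| = r/sin(θ/2) = 9.810403/sin(39.4851°) = 15.428149
C = V + |VC|·bis = (-13.7595,11.9300)
T_A = V + ((C−V)·d_A)·d_A = V + 11.9073·d_A = (-5.3879,6.8154)
T_B = V + ((C−V)·d_B)·d_B = V + 11.9073·d_B = (-20.3813,4.6915)
sweep = 180° − θ = 101.0299°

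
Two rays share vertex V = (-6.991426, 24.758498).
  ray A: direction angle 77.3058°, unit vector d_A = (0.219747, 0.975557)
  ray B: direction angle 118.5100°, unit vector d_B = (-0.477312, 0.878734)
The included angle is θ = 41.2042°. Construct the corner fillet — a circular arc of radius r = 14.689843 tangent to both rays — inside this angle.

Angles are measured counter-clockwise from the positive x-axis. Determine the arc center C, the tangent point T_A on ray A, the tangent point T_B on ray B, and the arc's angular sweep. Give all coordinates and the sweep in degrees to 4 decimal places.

bisector direction at 97.9079° = (-0.137581,0.990491)
center distance |VC| = r/sin(θ/2) = 14.689843/sin(20.6021°) = 41.747220
C = V + |VC|·bis = (-12.7351,66.1087)
T_A = V + ((C−V)·d_A)·d_A = V + 39.0773·d_A = (1.5957,62.8807)
T_B = V + ((C−V)·d_B)·d_B = V + 39.0773·d_B = (-25.6435,59.0971)
sweep = 180° − θ = 138.7958°

center=(-12.7351,66.1087) T_A=(1.5957,62.8807) T_B=(-25.6435,59.0971) sweep=138.7958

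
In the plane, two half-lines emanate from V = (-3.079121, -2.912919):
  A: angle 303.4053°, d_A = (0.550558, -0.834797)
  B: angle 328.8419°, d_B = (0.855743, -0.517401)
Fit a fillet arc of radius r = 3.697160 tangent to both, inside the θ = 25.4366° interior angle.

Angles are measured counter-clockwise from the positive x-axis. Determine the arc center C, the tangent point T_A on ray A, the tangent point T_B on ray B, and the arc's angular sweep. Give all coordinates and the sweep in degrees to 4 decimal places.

center=(9.0261,-14.5524) T_A=(5.9397,-16.5879) T_B=(10.9390,-11.3886) sweep=154.5634

bisector direction at 316.1236° = (0.720837,-0.693105)
center distance |VC| = r/sin(θ/2) = 3.697160/sin(12.7183°) = 16.793229
C = V + |VC|·bis = (9.0261,-14.5524)
T_A = V + ((C−V)·d_A)·d_A = V + 16.3812·d_A = (5.9397,-16.5879)
T_B = V + ((C−V)·d_B)·d_B = V + 16.3812·d_B = (10.9390,-11.3886)
sweep = 180° − θ = 154.5634°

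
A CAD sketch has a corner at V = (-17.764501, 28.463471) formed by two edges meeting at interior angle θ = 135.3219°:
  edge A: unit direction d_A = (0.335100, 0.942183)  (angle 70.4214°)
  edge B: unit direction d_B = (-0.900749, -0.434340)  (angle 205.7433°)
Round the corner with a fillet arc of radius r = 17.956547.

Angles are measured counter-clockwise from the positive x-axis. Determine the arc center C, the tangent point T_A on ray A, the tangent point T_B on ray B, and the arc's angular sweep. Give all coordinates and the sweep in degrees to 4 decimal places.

bisector direction at 138.0824° = (-0.744106,0.668062)
center distance |VC| = r/sin(θ/2) = 17.956547/sin(67.6609°) = 19.413514
C = V + |VC|·bis = (-32.2102,41.4329)
T_A = V + ((C−V)·d_A)·d_A = V + 7.3788·d_A = (-15.2919,35.4157)
T_B = V + ((C−V)·d_B)·d_B = V + 7.3788·d_B = (-24.4110,25.2586)
sweep = 180° − θ = 44.6781°

center=(-32.2102,41.4329) T_A=(-15.2919,35.4157) T_B=(-24.4110,25.2586) sweep=44.6781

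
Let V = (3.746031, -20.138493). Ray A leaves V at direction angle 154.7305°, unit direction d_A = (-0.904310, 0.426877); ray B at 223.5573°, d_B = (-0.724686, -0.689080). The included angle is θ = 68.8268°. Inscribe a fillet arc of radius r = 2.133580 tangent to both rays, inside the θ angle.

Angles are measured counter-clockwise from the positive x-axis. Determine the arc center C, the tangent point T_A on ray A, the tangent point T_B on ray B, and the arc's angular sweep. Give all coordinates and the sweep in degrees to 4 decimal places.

center=(0.0188,-20.7384) T_A=(0.9296,-18.8090) T_B=(1.4890,-22.2846) sweep=111.1732

bisector direction at 189.1439° = (-0.987292,-0.158915)
center distance |VC| = r/sin(θ/2) = 2.133580/sin(34.4134°) = 3.775179
C = V + |VC|·bis = (0.0188,-20.7384)
T_A = V + ((C−V)·d_A)·d_A = V + 3.1145·d_A = (0.9296,-18.8090)
T_B = V + ((C−V)·d_B)·d_B = V + 3.1145·d_B = (1.4890,-22.2846)
sweep = 180° − θ = 111.1732°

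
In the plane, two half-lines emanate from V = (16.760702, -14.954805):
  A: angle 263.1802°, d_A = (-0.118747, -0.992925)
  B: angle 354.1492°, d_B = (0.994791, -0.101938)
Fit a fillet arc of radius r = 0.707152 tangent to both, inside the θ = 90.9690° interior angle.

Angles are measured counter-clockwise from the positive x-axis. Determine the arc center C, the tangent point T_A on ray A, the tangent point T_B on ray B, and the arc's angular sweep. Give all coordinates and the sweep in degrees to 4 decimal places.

center=(17.3803,-15.7292) T_A=(16.6781,-15.6452) T_B=(17.4524,-15.0257) sweep=89.0310

bisector direction at 308.6647° = (0.624762,-0.780815)
center distance |VC| = r/sin(θ/2) = 0.707152/sin(45.4845°) = 0.991713
C = V + |VC|·bis = (17.3803,-15.7292)
T_A = V + ((C−V)·d_A)·d_A = V + 0.6953·d_A = (16.6781,-15.6452)
T_B = V + ((C−V)·d_B)·d_B = V + 0.6953·d_B = (17.4524,-15.0257)
sweep = 180° − θ = 89.0310°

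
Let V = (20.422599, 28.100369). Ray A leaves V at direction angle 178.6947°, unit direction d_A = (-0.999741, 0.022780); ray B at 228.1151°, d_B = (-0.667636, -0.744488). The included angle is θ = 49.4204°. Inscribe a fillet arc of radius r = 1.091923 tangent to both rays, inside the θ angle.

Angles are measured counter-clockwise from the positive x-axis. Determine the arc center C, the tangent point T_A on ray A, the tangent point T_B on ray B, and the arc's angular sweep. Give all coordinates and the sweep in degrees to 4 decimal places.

center=(18.0254,27.0628) T_A=(18.0503,28.1544) T_B=(18.8384,26.3338) sweep=130.5796

bisector direction at 203.4049° = (-0.917721,-0.397226)
center distance |VC| = r/sin(θ/2) = 1.091923/sin(24.7102°) = 2.612076
C = V + |VC|·bis = (18.0254,27.0628)
T_A = V + ((C−V)·d_A)·d_A = V + 2.3729·d_A = (18.0503,28.1544)
T_B = V + ((C−V)·d_B)·d_B = V + 2.3729·d_B = (18.8384,26.3338)
sweep = 180° − θ = 130.5796°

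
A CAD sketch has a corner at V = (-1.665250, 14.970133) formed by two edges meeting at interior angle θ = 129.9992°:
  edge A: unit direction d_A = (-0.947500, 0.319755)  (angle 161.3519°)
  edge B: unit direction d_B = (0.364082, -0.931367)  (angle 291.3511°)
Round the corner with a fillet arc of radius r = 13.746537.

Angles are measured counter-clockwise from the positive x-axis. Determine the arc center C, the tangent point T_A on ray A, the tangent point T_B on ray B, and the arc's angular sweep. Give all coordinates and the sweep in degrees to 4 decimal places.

center=(-12.1345,3.9950) T_A=(-7.7389,17.0198) T_B=(0.6686,8.9999) sweep=50.0008

bisector direction at 226.3515° = (-0.690232,-0.723588)
center distance |VC| = r/sin(θ/2) = 13.746537/sin(64.9996°) = 15.167675
C = V + |VC|·bis = (-12.1345,3.9950)
T_A = V + ((C−V)·d_A)·d_A = V + 6.4102·d_A = (-7.7389,17.0198)
T_B = V + ((C−V)·d_B)·d_B = V + 6.4102·d_B = (0.6686,8.9999)
sweep = 180° − θ = 50.0008°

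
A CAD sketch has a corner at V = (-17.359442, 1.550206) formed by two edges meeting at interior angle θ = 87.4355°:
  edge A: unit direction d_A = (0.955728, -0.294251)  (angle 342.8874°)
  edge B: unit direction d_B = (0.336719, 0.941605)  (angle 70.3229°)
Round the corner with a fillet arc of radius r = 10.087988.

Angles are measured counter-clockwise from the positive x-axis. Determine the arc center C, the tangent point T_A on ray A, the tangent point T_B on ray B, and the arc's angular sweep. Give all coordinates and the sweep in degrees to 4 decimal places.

bisector direction at 26.6052° = (0.894114,0.447839)
center distance |VC| = r/sin(θ/2) = 10.087988/sin(43.7178°) = 14.596868
C = V + |VC|·bis = (-4.3082,8.0873)
T_A = V + ((C−V)·d_A)·d_A = V + 10.5499·d_A = (-7.2766,-1.5541)
T_B = V + ((C−V)·d_B)·d_B = V + 10.5499·d_B = (-13.8071,11.4841)
sweep = 180° − θ = 92.5645°

center=(-4.3082,8.0873) T_A=(-7.2766,-1.5541) T_B=(-13.8071,11.4841) sweep=92.5645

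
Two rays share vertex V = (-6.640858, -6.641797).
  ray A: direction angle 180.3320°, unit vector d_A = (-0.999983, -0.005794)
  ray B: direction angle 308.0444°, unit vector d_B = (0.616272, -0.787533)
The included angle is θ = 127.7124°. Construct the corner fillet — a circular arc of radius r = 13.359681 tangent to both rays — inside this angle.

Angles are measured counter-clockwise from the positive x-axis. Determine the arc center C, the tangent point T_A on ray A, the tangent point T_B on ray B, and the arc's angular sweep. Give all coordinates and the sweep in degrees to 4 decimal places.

bisector direction at 244.1882° = (-0.435417,-0.900229)
center distance |VC| = r/sin(θ/2) = 13.359681/sin(63.8562°) = 14.882271
C = V + |VC|·bis = (-13.1208,-20.0393)
T_A = V + ((C−V)·d_A)·d_A = V + 6.5575·d_A = (-13.1983,-6.6798)
T_B = V + ((C−V)·d_B)·d_B = V + 6.5575·d_B = (-2.5996,-11.8061)
sweep = 180° − θ = 52.2876°

center=(-13.1208,-20.0393) T_A=(-13.1983,-6.6798) T_B=(-2.5996,-11.8061) sweep=52.2876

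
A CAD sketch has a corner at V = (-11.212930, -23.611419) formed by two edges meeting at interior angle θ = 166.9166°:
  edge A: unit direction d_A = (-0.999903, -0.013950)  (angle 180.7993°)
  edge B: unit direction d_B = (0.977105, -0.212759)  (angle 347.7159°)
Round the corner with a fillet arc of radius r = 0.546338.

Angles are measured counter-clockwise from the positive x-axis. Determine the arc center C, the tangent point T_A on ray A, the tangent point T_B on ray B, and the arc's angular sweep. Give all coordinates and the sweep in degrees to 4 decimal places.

bisector direction at 264.2576° = (-0.100056,-0.994982)
center distance |VC| = r/sin(θ/2) = 0.546338/sin(83.4583°) = 0.549918
C = V + |VC|·bis = (-11.2680,-24.1586)
T_A = V + ((C−V)·d_A)·d_A = V + 0.0627·d_A = (-11.2756,-23.6123)
T_B = V + ((C−V)·d_B)·d_B = V + 0.0627·d_B = (-11.1517,-23.6247)
sweep = 180° − θ = 13.0834°

center=(-11.2680,-24.1586) T_A=(-11.2756,-23.6123) T_B=(-11.1517,-23.6247) sweep=13.0834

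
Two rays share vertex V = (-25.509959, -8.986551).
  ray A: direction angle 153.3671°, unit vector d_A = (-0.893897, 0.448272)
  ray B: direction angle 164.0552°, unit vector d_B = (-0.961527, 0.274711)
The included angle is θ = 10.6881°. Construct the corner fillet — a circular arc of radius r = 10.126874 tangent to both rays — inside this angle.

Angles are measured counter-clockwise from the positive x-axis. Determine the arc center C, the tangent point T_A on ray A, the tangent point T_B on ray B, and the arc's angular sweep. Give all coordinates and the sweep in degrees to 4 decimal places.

center=(-126.8223,30.4908) T_A=(-122.2827,39.5432) T_B=(-129.6043,20.7535) sweep=169.3119

bisector direction at 158.7112° = (-0.931762,0.363070)
center distance |VC| = r/sin(θ/2) = 10.126874/sin(5.3441°) = 108.732006
C = V + |VC|·bis = (-126.8223,30.4908)
T_A = V + ((C−V)·d_A)·d_A = V + 108.2594·d_A = (-122.2827,39.5432)
T_B = V + ((C−V)·d_B)·d_B = V + 108.2594·d_B = (-129.6043,20.7535)
sweep = 180° − θ = 169.3119°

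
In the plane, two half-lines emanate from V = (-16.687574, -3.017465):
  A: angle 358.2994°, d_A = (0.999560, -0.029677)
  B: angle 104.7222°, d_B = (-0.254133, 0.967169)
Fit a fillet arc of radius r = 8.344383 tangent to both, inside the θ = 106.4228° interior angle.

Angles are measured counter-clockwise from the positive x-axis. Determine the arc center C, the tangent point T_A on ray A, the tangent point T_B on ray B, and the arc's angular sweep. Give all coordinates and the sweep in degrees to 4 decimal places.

bisector direction at 51.5108° = (0.622367,0.782725)
center distance |VC| = r/sin(θ/2) = 8.344383/sin(53.2114°) = 10.419401
C = V + |VC|·bis = (-10.2029,5.1381)
T_A = V + ((C−V)·d_A)·d_A = V + 6.2398·d_A = (-10.4505,-3.2026)
T_B = V + ((C−V)·d_B)·d_B = V + 6.2398·d_B = (-18.2733,3.0175)
sweep = 180° − θ = 73.5772°

center=(-10.2029,5.1381) T_A=(-10.4505,-3.2026) T_B=(-18.2733,3.0175) sweep=73.5772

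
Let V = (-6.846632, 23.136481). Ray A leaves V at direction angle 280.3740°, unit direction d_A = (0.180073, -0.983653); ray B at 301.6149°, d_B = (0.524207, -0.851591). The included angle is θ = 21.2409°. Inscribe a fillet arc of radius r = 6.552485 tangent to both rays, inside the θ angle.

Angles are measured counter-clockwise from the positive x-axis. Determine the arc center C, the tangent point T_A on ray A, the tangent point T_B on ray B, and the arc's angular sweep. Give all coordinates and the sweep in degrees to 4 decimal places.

bisector direction at 290.9945° = (0.358278,-0.933615)
center distance |VC| = r/sin(θ/2) = 6.552485/sin(10.6204°) = 35.552946
C = V + |VC|·bis = (5.8912,-10.0563)
T_A = V + ((C−V)·d_A)·d_A = V + 34.9439·d_A = (-0.5542,-11.2362)
T_B = V + ((C−V)·d_B)·d_B = V + 34.9439·d_B = (11.4712,-6.6214)
sweep = 180° − θ = 158.7591°

center=(5.8912,-10.0563) T_A=(-0.5542,-11.2362) T_B=(11.4712,-6.6214) sweep=158.7591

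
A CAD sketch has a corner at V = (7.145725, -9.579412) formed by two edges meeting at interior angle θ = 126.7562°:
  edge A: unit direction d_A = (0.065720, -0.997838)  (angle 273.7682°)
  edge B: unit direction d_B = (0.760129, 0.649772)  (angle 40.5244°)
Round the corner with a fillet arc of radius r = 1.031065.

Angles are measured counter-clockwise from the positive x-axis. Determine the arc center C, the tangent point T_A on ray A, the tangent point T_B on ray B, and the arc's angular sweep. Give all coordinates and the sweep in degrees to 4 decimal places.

center=(8.2085,-10.0273) T_A=(7.1797,-10.0951) T_B=(7.5386,-9.2436) sweep=53.2438

bisector direction at 337.1463° = (0.921500,-0.388379)
center distance |VC| = r/sin(θ/2) = 1.031065/sin(63.3781°) = 1.153338
C = V + |VC|·bis = (8.2085,-10.0273)
T_A = V + ((C−V)·d_A)·d_A = V + 0.5168·d_A = (7.1797,-10.0951)
T_B = V + ((C−V)·d_B)·d_B = V + 0.5168·d_B = (7.5386,-9.2436)
sweep = 180° − θ = 53.2438°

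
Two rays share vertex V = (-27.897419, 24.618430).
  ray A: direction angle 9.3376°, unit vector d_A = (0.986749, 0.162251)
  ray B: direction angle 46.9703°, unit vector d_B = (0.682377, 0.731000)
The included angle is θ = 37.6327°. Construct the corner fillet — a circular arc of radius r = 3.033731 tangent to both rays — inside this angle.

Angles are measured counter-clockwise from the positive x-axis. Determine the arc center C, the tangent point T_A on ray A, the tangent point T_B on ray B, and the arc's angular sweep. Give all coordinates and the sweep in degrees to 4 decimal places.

bisector direction at 28.1540° = (0.881683,0.471842)
center distance |VC| = r/sin(θ/2) = 3.033731/sin(18.8163°) = 9.405873
C = V + |VC|·bis = (-19.6044,29.0565)
T_A = V + ((C−V)·d_A)·d_A = V + 8.9032·d_A = (-19.1122,26.0630)
T_B = V + ((C−V)·d_B)·d_B = V + 8.9032·d_B = (-21.8221,31.1267)
sweep = 180° − θ = 142.3673°

center=(-19.6044,29.0565) T_A=(-19.1122,26.0630) T_B=(-21.8221,31.1267) sweep=142.3673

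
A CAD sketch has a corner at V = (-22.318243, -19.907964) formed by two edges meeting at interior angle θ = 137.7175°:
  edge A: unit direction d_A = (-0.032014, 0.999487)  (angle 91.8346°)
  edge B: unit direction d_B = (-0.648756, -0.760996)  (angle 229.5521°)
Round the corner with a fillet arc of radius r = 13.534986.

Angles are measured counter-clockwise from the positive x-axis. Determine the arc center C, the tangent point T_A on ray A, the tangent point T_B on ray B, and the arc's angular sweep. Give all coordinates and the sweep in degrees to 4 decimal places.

bisector direction at 160.6933° = (-0.943763,0.330624)
center distance |VC| = r/sin(θ/2) = 13.534986/sin(68.8588°) = 14.511709
C = V + |VC|·bis = (-36.0139,-15.1100)
T_A = V + ((C−V)·d_A)·d_A = V + 5.2339·d_A = (-22.4858,-14.6767)
T_B = V + ((C−V)·d_B)·d_B = V + 5.2339·d_B = (-25.7138,-23.8910)
sweep = 180° − θ = 42.2825°

center=(-36.0139,-15.1100) T_A=(-22.4858,-14.6767) T_B=(-25.7138,-23.8910) sweep=42.2825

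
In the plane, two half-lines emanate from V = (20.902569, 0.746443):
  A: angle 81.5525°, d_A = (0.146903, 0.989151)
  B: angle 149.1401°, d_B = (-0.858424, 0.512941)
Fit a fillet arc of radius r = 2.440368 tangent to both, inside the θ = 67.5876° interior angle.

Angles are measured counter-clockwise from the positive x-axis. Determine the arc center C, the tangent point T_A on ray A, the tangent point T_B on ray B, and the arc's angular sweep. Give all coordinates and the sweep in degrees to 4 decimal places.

center=(19.0243,4.7116) T_A=(21.4382,4.3531) T_B=(17.7726,2.6167) sweep=112.4124

bisector direction at 115.3463° = (-0.428088,0.903737)
center distance |VC| = r/sin(θ/2) = 2.440368/sin(33.7938°) = 4.387528
C = V + |VC|·bis = (19.0243,4.7116)
T_A = V + ((C−V)·d_A)·d_A = V + 3.6462·d_A = (21.4382,4.3531)
T_B = V + ((C−V)·d_B)·d_B = V + 3.6462·d_B = (17.7726,2.6167)
sweep = 180° − θ = 112.4124°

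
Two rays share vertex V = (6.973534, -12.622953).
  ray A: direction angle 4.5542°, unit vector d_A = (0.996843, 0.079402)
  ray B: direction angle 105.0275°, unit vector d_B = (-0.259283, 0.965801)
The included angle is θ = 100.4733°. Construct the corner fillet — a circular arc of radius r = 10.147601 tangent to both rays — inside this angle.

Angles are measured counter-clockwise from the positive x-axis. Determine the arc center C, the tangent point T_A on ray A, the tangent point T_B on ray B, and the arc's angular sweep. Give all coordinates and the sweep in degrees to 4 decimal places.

bisector direction at 54.7908° = (0.576563,0.817053)
center distance |VC| = r/sin(θ/2) = 10.147601/sin(50.2366°) = 13.201113
C = V + |VC|·bis = (14.5848,-1.8369)
T_A = V + ((C−V)·d_A)·d_A = V + 8.4437·d_A = (15.3905,-11.9525)
T_B = V + ((C−V)·d_B)·d_B = V + 8.4437·d_B = (4.7842,-4.4680)
sweep = 180° − θ = 79.5267°

center=(14.5848,-1.8369) T_A=(15.3905,-11.9525) T_B=(4.7842,-4.4680) sweep=79.5267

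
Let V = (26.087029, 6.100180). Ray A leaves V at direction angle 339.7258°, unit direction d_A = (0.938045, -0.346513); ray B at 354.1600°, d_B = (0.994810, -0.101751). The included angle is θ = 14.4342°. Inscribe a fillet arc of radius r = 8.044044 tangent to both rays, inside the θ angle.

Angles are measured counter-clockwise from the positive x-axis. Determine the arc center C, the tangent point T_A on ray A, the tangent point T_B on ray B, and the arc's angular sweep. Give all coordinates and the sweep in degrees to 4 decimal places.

bisector direction at 346.9429° = (0.974145,-0.225922)
center distance |VC| = r/sin(θ/2) = 8.044044/sin(7.2171°) = 64.029986
C = V + |VC|·bis = (88.4615,-8.3656)
T_A = V + ((C−V)·d_A)·d_A = V + 63.5227·d_A = (85.6742,-15.9113)
T_B = V + ((C−V)·d_B)·d_B = V + 63.5227·d_B = (89.2800,-0.3633)
sweep = 180° − θ = 165.5658°

center=(88.4615,-8.3656) T_A=(85.6742,-15.9113) T_B=(89.2800,-0.3633) sweep=165.5658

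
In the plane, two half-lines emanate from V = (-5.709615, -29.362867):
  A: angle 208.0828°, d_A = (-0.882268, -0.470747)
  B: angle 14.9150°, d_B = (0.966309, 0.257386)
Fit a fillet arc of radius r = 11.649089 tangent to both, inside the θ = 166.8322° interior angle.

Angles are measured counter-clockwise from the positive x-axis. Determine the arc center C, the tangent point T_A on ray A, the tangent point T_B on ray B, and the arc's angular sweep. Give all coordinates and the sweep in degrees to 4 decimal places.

bisector direction at 291.4989° = (0.366483,-0.930425)
center distance |VC| = r/sin(θ/2) = 11.649089/sin(83.4161°) = 11.726424
C = V + |VC|·bis = (-1.4121,-40.2734)
T_A = V + ((C−V)·d_A)·d_A = V + 1.3445·d_A = (-6.8958,-29.9958)
T_B = V + ((C−V)·d_B)·d_B = V + 1.3445·d_B = (-4.4104,-29.0168)
sweep = 180° − θ = 13.1678°

center=(-1.4121,-40.2734) T_A=(-6.8958,-29.9958) T_B=(-4.4104,-29.0168) sweep=13.1678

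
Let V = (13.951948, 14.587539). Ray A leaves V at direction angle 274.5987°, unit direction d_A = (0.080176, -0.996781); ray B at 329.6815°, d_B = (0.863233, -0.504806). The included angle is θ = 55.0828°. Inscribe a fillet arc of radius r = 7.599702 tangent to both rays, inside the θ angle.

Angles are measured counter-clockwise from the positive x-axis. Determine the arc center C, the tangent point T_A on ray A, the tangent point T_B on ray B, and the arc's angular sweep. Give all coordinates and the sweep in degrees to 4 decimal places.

center=(22.6956,0.6706) T_A=(15.1204,0.0613) T_B=(26.5320,7.2309) sweep=124.9172

bisector direction at 302.1401° = (0.531991,-0.846750)
center distance |VC| = r/sin(θ/2) = 7.599702/sin(27.5414°) = 16.435718
C = V + |VC|·bis = (22.6956,0.6706)
T_A = V + ((C−V)·d_A)·d_A = V + 14.5732·d_A = (15.1204,0.0613)
T_B = V + ((C−V)·d_B)·d_B = V + 14.5732·d_B = (26.5320,7.2309)
sweep = 180° − θ = 124.9172°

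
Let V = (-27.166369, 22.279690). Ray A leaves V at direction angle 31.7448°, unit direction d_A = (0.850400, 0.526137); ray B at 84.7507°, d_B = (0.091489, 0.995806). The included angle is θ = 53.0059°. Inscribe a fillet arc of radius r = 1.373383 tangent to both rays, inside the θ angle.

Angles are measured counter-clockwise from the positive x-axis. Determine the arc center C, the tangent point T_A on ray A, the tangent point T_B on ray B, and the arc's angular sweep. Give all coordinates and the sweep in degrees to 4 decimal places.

center=(-25.5468,24.8967) T_A=(-24.8242,23.7288) T_B=(-26.9144,25.0224) sweep=126.9941

bisector direction at 58.2477° = (0.526247,0.850332)
center distance |VC| = r/sin(θ/2) = 1.373383/sin(26.5029°) = 3.077651
C = V + |VC|·bis = (-25.5468,24.8967)
T_A = V + ((C−V)·d_A)·d_A = V + 2.7542·d_A = (-24.8242,23.7288)
T_B = V + ((C−V)·d_B)·d_B = V + 2.7542·d_B = (-26.9144,25.0224)
sweep = 180° − θ = 126.9941°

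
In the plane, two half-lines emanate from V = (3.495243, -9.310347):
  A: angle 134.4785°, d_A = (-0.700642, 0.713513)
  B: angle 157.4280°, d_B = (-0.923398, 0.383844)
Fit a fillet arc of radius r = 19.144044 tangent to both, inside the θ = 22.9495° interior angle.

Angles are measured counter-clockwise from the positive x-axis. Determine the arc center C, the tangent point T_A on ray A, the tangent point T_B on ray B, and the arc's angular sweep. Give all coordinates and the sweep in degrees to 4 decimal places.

center=(-76.2409,44.5671) T_A=(-62.5814,57.9802) T_B=(-83.5892,26.8895) sweep=157.0505

bisector direction at 145.9532° = (-0.828581,0.559869)
center distance |VC| = r/sin(θ/2) = 19.144044/sin(11.4748°) = 96.232143
C = V + |VC|·bis = (-76.2409,44.5671)
T_A = V + ((C−V)·d_A)·d_A = V + 94.3087·d_A = (-62.5814,57.9802)
T_B = V + ((C−V)·d_B)·d_B = V + 94.3087·d_B = (-83.5892,26.8895)
sweep = 180° − θ = 157.0505°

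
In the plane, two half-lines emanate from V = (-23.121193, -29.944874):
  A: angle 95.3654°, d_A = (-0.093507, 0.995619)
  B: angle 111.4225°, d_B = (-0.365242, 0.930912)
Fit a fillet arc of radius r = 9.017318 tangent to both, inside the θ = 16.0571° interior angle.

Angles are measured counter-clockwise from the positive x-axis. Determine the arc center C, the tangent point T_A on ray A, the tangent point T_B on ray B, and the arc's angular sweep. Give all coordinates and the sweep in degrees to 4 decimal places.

bisector direction at 103.3940° = (-0.231645,0.972800)
center distance |VC| = r/sin(θ/2) = 9.017318/sin(8.0285°) = 64.563201
C = V + |VC|·bis = (-38.0769,32.8622)
T_A = V + ((C−V)·d_A)·d_A = V + 63.9304·d_A = (-29.0991,33.7054)
T_B = V + ((C−V)·d_B)·d_B = V + 63.9304·d_B = (-46.4713,29.5687)
sweep = 180° − θ = 163.9429°

center=(-38.0769,32.8622) T_A=(-29.0991,33.7054) T_B=(-46.4713,29.5687) sweep=163.9429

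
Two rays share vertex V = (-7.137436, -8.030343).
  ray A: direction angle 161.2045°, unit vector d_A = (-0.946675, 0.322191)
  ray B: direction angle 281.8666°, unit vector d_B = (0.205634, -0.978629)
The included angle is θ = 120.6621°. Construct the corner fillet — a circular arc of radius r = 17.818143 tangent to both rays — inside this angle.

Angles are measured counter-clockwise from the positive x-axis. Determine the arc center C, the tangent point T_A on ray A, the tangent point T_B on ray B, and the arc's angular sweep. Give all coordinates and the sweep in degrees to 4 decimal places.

center=(-22.4875,-21.6279) T_A=(-16.7467,-4.7599) T_B=(-5.0502,-17.9639) sweep=59.3379

bisector direction at 221.5356° = (-0.748544,-0.663085)
center distance |VC| = r/sin(θ/2) = 17.818143/sin(60.3310°) = 20.506555
C = V + |VC|·bis = (-22.4875,-21.6279)
T_A = V + ((C−V)·d_A)·d_A = V + 10.1505·d_A = (-16.7467,-4.7599)
T_B = V + ((C−V)·d_B)·d_B = V + 10.1505·d_B = (-5.0502,-17.9639)
sweep = 180° − θ = 59.3379°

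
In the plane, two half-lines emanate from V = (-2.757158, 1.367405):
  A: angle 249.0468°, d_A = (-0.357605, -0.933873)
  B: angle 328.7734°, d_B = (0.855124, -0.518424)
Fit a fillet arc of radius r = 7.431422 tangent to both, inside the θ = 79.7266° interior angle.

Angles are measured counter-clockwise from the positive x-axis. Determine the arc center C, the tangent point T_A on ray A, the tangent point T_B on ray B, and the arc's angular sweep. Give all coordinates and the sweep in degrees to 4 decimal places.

center=(1.0004,-9.6011) T_A=(-5.9397,-6.9436) T_B=(4.8530,-3.2463) sweep=100.2734

bisector direction at 288.9101° = (0.324084,-0.946028)
center distance |VC| = r/sin(θ/2) = 7.431422/sin(39.8633°) = 11.594240
C = V + |VC|·bis = (1.0004,-9.6011)
T_A = V + ((C−V)·d_A)·d_A = V + 8.8995·d_A = (-5.9397,-6.9436)
T_B = V + ((C−V)·d_B)·d_B = V + 8.8995·d_B = (4.8530,-3.2463)
sweep = 180° − θ = 100.2734°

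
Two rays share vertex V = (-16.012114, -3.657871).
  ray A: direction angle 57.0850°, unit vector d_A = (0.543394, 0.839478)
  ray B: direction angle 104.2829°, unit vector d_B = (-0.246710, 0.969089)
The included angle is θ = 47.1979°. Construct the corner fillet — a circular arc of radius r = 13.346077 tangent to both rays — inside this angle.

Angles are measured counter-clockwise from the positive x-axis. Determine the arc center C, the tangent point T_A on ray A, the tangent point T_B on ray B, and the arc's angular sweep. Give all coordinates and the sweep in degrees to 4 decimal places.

bisector direction at 80.6839° = (0.161880,0.986810)
center distance |VC| = r/sin(θ/2) = 13.346077/sin(23.5989°) = 33.337502
C = V + |VC|·bis = (-10.6154,29.2399)
T_A = V + ((C−V)·d_A)·d_A = V + 30.5495·d_A = (0.5883,21.9877)
T_B = V + ((C−V)·d_B)·d_B = V + 30.5495·d_B = (-23.5490,25.9473)
sweep = 180° − θ = 132.8021°

center=(-10.6154,29.2399) T_A=(0.5883,21.9877) T_B=(-23.5490,25.9473) sweep=132.8021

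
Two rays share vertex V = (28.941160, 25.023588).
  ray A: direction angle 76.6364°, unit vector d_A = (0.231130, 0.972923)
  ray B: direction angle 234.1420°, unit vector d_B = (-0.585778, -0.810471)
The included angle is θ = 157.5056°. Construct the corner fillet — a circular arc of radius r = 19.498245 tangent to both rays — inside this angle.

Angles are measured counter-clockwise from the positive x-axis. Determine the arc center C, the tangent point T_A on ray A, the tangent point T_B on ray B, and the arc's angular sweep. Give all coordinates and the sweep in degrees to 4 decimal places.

bisector direction at 155.3892° = (-0.909158,0.416452)
center distance |VC| = r/sin(θ/2) = 19.498245/sin(78.7528°) = 19.880045
C = V + |VC|·bis = (10.8671,33.3027)
T_A = V + ((C−V)·d_A)·d_A = V + 3.8775·d_A = (29.8374,28.7960)
T_B = V + ((C−V)·d_B)·d_B = V + 3.8775·d_B = (26.6698,21.8810)
sweep = 180° − θ = 22.4944°

center=(10.8671,33.3027) T_A=(29.8374,28.7960) T_B=(26.6698,21.8810) sweep=22.4944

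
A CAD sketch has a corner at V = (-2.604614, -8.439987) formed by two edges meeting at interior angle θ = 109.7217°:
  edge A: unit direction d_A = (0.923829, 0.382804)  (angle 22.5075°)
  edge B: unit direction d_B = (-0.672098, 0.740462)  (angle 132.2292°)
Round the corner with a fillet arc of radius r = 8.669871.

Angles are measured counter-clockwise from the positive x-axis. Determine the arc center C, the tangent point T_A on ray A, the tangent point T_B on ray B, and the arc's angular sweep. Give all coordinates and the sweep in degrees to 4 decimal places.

bisector direction at 77.3683° = (0.218682,0.975796)
center distance |VC| = r/sin(θ/2) = 8.669871/sin(54.8608°) = 10.602019
C = V + |VC|·bis = (-0.2861,1.9054)
T_A = V + ((C−V)·d_A)·d_A = V + 6.1021·d_A = (3.0327,-6.1041)
T_B = V + ((C−V)·d_B)·d_B = V + 6.1021·d_B = (-6.7059,-3.9216)
sweep = 180° − θ = 70.2783°

center=(-0.2861,1.9054) T_A=(3.0327,-6.1041) T_B=(-6.7059,-3.9216) sweep=70.2783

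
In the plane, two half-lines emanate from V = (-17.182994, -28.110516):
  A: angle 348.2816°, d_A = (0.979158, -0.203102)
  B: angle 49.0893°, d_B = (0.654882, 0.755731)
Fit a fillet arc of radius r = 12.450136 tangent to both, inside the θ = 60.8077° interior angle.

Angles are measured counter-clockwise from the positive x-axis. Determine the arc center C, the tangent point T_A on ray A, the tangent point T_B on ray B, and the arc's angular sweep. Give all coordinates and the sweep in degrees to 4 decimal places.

center=(6.1209,-20.2292) T_A=(3.5923,-32.4198) T_B=(-3.2881,-12.0758) sweep=119.1923

bisector direction at 18.6855° = (0.947292,0.320372)
center distance |VC| = r/sin(θ/2) = 12.450136/sin(30.4038°) = 24.600553
C = V + |VC|·bis = (6.1209,-20.2292)
T_A = V + ((C−V)·d_A)·d_A = V + 21.2175·d_A = (3.5923,-32.4198)
T_B = V + ((C−V)·d_B)·d_B = V + 21.2175·d_B = (-3.2881,-12.0758)
sweep = 180° − θ = 119.1923°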